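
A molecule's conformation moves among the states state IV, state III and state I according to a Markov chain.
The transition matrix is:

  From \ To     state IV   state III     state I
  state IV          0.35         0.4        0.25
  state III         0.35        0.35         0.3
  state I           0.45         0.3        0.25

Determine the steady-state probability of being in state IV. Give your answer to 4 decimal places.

0.3768

Let the stationary distribution be π with π = πP and π_1 + π_2 + π_3 = 1.
π_1 = 0.35·π_1 + 0.35·π_2 + 0.45·π_3
π_2 = 0.4·π_1 + 0.35·π_2 + 0.3·π_3
Solving with the normalization constraint gives π = (0.3768, 0.3555, 0.2678).
So the stationary probability of state IV is 0.3768.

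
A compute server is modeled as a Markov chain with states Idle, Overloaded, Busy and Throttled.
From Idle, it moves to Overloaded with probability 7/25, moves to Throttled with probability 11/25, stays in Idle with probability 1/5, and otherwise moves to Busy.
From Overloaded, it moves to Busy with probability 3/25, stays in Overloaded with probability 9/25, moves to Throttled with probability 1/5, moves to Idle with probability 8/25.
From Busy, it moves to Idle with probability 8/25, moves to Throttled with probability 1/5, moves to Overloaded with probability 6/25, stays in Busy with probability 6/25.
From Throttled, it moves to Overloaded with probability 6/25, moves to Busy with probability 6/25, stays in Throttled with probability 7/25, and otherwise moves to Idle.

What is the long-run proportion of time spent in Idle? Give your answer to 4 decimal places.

0.2652

Let the stationary distribution be π with π = πP and π_1 + π_2 + π_3 + π_4 = 1.
π_1 = 0.2·π_1 + 0.32·π_2 + 0.32·π_3 + 0.24·π_4
π_2 = 0.28·π_1 + 0.36·π_2 + 0.24·π_3 + 0.24·π_4
π_3 = 0.08·π_1 + 0.12·π_2 + 0.24·π_3 + 0.24·π_4
Solving with the normalization constraint gives π = (0.2652, 0.2848, 0.1634, 0.2866).
So the stationary probability of Idle is 0.2652.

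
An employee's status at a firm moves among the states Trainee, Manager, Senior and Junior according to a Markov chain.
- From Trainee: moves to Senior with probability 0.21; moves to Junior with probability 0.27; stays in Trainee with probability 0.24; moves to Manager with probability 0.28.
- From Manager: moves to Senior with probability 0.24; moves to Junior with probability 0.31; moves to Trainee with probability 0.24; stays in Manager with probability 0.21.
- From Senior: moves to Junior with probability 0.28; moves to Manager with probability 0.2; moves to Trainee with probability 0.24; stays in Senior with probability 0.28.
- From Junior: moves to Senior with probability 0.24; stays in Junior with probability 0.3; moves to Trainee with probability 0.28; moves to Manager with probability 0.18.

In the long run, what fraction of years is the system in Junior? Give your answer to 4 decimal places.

0.2898

Let the stationary distribution be π with π = πP and π_1 + π_2 + π_3 + π_4 = 1.
π_1 = 0.24·π_1 + 0.24·π_2 + 0.24·π_3 + 0.28·π_4
π_2 = 0.28·π_1 + 0.21·π_2 + 0.2·π_3 + 0.18·π_4
π_3 = 0.21·π_1 + 0.24·π_2 + 0.28·π_3 + 0.24·π_4
Solving with the normalization constraint gives π = (0.2516, 0.2165, 0.2421, 0.2898).
So the stationary probability of Junior is 0.2898.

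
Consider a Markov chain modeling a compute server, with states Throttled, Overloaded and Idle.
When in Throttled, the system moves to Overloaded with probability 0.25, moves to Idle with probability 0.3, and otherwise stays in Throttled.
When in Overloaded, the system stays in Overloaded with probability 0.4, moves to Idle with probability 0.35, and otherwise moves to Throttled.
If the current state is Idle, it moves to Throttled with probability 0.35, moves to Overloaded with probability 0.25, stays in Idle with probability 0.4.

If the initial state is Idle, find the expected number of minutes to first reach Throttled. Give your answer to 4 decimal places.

Let t(s) be the expected number of minutes to first reach Throttled from state s, with t(Throttled) = 0. Conditioning on the first minute:
t(Overloaded) = 1 + 0.4·t(Overloaded) + 0.35·t(Idle)
t(Idle) = 1 + 0.25·t(Overloaded) + 0.4·t(Idle)
Solving: t(Overloaded) = 3.4862, t(Idle) = 3.1193.
Expected minutes from Idle to Throttled: 3.1193.

3.1193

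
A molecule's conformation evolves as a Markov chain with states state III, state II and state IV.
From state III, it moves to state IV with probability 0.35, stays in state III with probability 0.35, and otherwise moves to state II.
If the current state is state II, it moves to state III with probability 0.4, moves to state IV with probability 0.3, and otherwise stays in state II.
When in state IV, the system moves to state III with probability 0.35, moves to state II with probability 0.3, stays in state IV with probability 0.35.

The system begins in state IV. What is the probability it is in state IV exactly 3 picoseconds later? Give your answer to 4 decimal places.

Propagate the distribution vector 3 picoseconds from state IV.
After 0 picoseconds: (0.0000, 0.0000, 1.0000)
After 1 picosecond: (0.3500, 0.3000, 0.3500)
After 2 picoseconds: (0.3650, 0.3000, 0.3350)
After 3 picoseconds: (0.3650, 0.3000, 0.3350)
P(in state IV after 3 picoseconds) = 0.3350

0.3350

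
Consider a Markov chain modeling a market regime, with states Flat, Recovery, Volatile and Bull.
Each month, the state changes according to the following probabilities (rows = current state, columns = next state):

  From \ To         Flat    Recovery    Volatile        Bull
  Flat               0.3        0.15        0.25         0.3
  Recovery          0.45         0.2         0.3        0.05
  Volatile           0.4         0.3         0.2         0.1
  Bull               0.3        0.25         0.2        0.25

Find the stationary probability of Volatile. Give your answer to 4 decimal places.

Let the stationary distribution be π with π = πP and π_1 + π_2 + π_3 + π_4 = 1.
π_1 = 0.3·π_1 + 0.45·π_2 + 0.4·π_3 + 0.3·π_4
π_2 = 0.15·π_1 + 0.2·π_2 + 0.3·π_3 + 0.25·π_4
π_3 = 0.25·π_1 + 0.3·π_2 + 0.2·π_3 + 0.2·π_4
Solving with the normalization constraint gives π = (0.3563, 0.2156, 0.2394, 0.1888).
So the stationary probability of Volatile is 0.2394.

0.2394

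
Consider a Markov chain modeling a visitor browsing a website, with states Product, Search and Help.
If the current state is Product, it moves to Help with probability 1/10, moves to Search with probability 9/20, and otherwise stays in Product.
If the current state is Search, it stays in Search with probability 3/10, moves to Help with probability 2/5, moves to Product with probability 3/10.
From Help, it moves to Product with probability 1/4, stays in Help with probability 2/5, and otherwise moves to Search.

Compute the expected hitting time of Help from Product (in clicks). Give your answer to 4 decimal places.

4.6000

Let t(s) be the expected number of clicks to first reach Help from state s, with t(Help) = 0. Conditioning on the first click:
t(Product) = 1 + 0.45·t(Product) + 0.45·t(Search)
t(Search) = 1 + 0.3·t(Product) + 0.3·t(Search)
Solving: t(Product) = 4.6000, t(Search) = 3.4000.
Expected clicks from Product to Help: 4.6000.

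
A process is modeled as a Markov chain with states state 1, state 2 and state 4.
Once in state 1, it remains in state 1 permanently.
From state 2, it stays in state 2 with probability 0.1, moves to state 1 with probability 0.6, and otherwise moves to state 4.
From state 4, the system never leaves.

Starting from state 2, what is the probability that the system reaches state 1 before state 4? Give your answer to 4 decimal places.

Let h(s) be the probability of absorption at state 1 starting from transient state s. Then h(state 1) = 1 and h(state 4) = 0. By first-step analysis:
h(state 2) = 0.6·1 + 0.1·h(state 2) + 0.3·0
Solving: h(state 2) = 0.6667.
Starting from state 2, the probability is 0.6667.

0.6667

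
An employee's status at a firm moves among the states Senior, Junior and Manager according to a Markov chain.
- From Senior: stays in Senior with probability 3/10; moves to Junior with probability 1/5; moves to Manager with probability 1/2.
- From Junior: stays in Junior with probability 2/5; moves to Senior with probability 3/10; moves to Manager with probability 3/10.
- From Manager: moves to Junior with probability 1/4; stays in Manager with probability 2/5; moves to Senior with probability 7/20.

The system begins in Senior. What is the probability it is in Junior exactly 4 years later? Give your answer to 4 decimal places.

0.2750

Propagate the distribution vector 4 years from Senior.
After 0 years: (1.0000, 0.0000, 0.0000)
After 1 year: (0.3000, 0.2000, 0.5000)
After 2 years: (0.3250, 0.2650, 0.4100)
After 3 years: (0.3205, 0.2735, 0.4060)
After 4 years: (0.3203, 0.2750, 0.4047)
P(in Junior after 4 years) = 0.2750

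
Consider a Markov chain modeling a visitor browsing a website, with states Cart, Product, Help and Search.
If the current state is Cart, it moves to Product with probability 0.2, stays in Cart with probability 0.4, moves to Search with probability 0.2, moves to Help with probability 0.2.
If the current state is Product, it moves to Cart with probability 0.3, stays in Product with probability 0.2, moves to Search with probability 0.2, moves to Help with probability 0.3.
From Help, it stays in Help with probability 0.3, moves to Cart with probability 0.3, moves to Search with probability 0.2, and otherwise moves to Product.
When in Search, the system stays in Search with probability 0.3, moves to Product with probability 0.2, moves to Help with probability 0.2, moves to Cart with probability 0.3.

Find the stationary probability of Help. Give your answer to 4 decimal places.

0.2444

Let the stationary distribution be π with π = πP and π_1 + π_2 + π_3 + π_4 = 1.
π_1 = 0.4·π_1 + 0.3·π_2 + 0.3·π_3 + 0.3·π_4
π_2 = 0.2·π_1 + 0.2·π_2 + 0.2·π_3 + 0.2·π_4
π_3 = 0.2·π_1 + 0.3·π_2 + 0.3·π_3 + 0.2·π_4
Solving with the normalization constraint gives π = (0.3333, 0.2000, 0.2444, 0.2222).
So the stationary probability of Help is 0.2444.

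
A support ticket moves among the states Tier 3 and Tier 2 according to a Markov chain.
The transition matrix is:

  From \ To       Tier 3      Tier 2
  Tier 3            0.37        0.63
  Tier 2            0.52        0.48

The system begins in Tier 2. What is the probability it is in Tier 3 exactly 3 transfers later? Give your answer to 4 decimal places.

Propagate the distribution vector 3 transfers from Tier 2.
After 0 transfers: (0.0000, 1.0000)
After 1 transfer: (0.5200, 0.4800)
After 2 transfers: (0.4420, 0.5580)
After 3 transfers: (0.4537, 0.5463)
P(in Tier 3 after 3 transfers) = 0.4537

0.4537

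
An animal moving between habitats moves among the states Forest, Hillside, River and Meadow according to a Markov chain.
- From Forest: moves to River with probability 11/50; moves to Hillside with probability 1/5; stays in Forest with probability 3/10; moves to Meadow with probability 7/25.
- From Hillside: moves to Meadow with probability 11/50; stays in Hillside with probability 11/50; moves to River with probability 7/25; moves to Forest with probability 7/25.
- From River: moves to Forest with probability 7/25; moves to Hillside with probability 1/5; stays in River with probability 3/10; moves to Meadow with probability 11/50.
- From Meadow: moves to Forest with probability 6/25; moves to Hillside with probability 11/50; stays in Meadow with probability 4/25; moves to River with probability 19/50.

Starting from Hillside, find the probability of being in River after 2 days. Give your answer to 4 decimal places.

Propagate the distribution vector 2 days from Hillside.
After 0 days: (0.0000, 1.0000, 0.0000, 0.0000)
After 1 day: (0.2800, 0.2200, 0.2800, 0.2200)
After 2 days: (0.2768, 0.2088, 0.2908, 0.2236)
P(in River after 2 days) = 0.2908

0.2908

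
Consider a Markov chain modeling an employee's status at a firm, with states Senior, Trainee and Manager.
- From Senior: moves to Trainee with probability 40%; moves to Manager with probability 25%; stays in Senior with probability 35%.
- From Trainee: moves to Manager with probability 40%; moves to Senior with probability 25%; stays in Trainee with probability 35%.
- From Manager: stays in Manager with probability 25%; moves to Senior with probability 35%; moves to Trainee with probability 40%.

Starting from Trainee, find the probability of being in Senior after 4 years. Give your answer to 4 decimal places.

0.3119

Propagate the distribution vector 4 years from Trainee.
After 0 years: (0.0000, 1.0000, 0.0000)
After 1 year: (0.2500, 0.3500, 0.4000)
After 2 years: (0.3150, 0.3825, 0.3025)
After 3 years: (0.3118, 0.3809, 0.3074)
After 4 years: (0.3119, 0.3810, 0.3071)
P(in Senior after 4 years) = 0.3119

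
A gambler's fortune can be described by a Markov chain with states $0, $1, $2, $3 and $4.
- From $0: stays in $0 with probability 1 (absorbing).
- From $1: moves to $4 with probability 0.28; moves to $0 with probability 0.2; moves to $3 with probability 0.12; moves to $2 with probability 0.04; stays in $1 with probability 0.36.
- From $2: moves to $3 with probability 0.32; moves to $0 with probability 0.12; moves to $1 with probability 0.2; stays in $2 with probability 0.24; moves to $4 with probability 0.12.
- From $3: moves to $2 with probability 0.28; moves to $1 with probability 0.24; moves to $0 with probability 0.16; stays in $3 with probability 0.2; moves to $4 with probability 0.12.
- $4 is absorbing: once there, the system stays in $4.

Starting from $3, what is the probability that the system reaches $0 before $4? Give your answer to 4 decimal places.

Let h(s) be the probability of absorption at $0 starting from transient state s. Then h($0) = 1 and h($4) = 0. By first-step analysis:
h($1) = 0.2·1 + 0.36·h($1) + 0.04·h($2) + 0.12·h($3) + 0.28·0
h($2) = 0.12·1 + 0.2·h($1) + 0.24·h($2) + 0.32·h($3) + 0.12·0
h($3) = 0.16·1 + 0.24·h($1) + 0.28·h($2) + 0.2·h($3) + 0.12·0
Solving: h($1) = 0.4365, h($2) = 0.4833, h($3) = 0.5001.
Starting from $3, the probability is 0.5001.

0.5001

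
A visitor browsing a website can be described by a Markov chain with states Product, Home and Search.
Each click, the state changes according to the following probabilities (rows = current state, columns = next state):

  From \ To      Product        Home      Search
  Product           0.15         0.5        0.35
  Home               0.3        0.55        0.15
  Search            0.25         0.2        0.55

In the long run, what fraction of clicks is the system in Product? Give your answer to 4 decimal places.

0.2464

Let the stationary distribution be π with π = πP and π_1 + π_2 + π_3 = 1.
π_1 = 0.15·π_1 + 0.3·π_2 + 0.25·π_3
π_2 = 0.5·π_1 + 0.55·π_2 + 0.2·π_3
Solving with the normalization constraint gives π = (0.2464, 0.4214, 0.3321).
So the stationary probability of Product is 0.2464.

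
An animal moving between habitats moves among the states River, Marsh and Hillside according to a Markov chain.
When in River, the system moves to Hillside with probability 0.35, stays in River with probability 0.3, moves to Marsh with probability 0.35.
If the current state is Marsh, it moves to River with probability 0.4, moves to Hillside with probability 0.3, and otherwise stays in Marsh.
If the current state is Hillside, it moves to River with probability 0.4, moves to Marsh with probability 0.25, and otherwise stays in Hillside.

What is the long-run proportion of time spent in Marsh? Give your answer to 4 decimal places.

0.3014

Let the stationary distribution be π with π = πP and π_1 + π_2 + π_3 = 1.
π_1 = 0.3·π_1 + 0.4·π_2 + 0.4·π_3
π_2 = 0.35·π_1 + 0.3·π_2 + 0.25·π_3
Solving with the normalization constraint gives π = (0.3636, 0.3014, 0.3349).
So the stationary probability of Marsh is 0.3014.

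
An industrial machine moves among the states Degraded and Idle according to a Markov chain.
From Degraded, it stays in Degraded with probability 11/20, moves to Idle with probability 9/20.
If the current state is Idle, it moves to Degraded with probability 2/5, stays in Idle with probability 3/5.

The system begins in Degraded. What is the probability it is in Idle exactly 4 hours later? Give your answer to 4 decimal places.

0.5291

Propagate the distribution vector 4 hours from Degraded.
After 0 hours: (1.0000, 0.0000)
After 1 hour: (0.5500, 0.4500)
After 2 hours: (0.4825, 0.5175)
After 3 hours: (0.4724, 0.5276)
After 4 hours: (0.4709, 0.5291)
P(in Idle after 4 hours) = 0.5291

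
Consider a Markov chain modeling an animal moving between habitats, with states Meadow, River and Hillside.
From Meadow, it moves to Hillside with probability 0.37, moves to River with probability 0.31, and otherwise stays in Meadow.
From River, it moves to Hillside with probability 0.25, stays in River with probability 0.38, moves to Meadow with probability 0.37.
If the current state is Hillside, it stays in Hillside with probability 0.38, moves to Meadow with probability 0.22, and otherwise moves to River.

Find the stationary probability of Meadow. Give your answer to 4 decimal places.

Let the stationary distribution be π with π = πP and π_1 + π_2 + π_3 = 1.
π_1 = 0.32·π_1 + 0.37·π_2 + 0.22·π_3
π_2 = 0.31·π_1 + 0.38·π_2 + 0.4·π_3
Solving with the normalization constraint gives π = (0.3053, 0.3652, 0.3295).
So the stationary probability of Meadow is 0.3053.

0.3053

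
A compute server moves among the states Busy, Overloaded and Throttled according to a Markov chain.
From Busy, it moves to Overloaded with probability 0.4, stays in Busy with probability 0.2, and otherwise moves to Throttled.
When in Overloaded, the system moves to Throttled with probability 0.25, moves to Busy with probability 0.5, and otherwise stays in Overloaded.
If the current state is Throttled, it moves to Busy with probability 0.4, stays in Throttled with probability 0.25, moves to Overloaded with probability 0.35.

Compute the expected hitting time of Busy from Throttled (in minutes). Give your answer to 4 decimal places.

Let t(s) be the expected number of minutes to first reach Busy from state s, with t(Busy) = 0. Conditioning on the first minute:
t(Overloaded) = 1 + 0.25·t(Overloaded) + 0.25·t(Throttled)
t(Throttled) = 1 + 0.35·t(Overloaded) + 0.25·t(Throttled)
Solving: t(Overloaded) = 2.1053, t(Throttled) = 2.3158.
Expected minutes from Throttled to Busy: 2.3158.

2.3158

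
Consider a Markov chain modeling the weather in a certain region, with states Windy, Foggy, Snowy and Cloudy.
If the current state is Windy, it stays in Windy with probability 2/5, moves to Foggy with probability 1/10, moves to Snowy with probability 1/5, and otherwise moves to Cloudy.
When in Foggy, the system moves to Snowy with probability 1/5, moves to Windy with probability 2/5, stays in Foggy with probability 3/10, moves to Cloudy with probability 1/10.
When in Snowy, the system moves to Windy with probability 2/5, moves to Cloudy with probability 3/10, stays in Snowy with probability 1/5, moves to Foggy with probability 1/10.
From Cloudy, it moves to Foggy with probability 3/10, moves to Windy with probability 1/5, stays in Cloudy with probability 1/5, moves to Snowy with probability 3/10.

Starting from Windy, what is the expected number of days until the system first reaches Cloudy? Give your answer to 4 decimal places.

Let t(s) be the expected number of days to first reach Cloudy from state s, with t(Cloudy) = 0. Conditioning on the first day:
t(Windy) = 1 + 0.4·t(Windy) + 0.1·t(Foggy) + 0.2·t(Snowy)
t(Foggy) = 1 + 0.4·t(Windy) + 0.3·t(Foggy) + 0.2·t(Snowy)
t(Snowy) = 1 + 0.4·t(Windy) + 0.1·t(Foggy) + 0.2·t(Snowy)
Solving: t(Windy) = 3.6364, t(Foggy) = 4.5455, t(Snowy) = 3.6364.
Expected days from Windy to Cloudy: 3.6364.

3.6364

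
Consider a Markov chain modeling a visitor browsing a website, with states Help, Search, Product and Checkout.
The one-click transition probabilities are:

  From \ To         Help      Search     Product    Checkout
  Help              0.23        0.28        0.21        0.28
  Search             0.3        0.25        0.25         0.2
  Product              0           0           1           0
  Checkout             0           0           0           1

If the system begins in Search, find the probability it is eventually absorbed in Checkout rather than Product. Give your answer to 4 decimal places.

Let h(s) be the probability of absorption at Checkout starting from transient state s. Then h(Checkout) = 1 and h(Product) = 0. By first-step analysis:
h(Help) = 0.23·h(Help) + 0.28·h(Search) + 0.21·0 + 0.28·1
h(Search) = 0.3·h(Help) + 0.25·h(Search) + 0.25·0 + 0.2·1
Solving: h(Help) = 0.5390, h(Search) = 0.4823.
Starting from Search, the probability is 0.4823.

0.4823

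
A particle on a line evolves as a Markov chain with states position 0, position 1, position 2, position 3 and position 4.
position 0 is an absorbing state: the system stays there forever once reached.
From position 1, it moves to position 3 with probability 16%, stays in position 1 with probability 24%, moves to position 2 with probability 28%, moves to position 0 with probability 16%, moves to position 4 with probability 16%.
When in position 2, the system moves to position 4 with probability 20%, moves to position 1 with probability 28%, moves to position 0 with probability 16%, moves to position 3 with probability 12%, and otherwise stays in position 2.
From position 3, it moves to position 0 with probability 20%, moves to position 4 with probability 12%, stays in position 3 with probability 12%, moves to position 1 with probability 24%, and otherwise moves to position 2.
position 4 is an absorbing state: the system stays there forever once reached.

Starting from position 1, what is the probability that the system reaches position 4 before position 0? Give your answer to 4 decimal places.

0.4993

Let h(s) be the probability of absorption at position 4 starting from transient state s. Then h(position 4) = 1 and h(position 0) = 0. By first-step analysis:
h(position 1) = 0.16·0 + 0.24·h(position 1) + 0.28·h(position 2) + 0.16·h(position 3) + 0.16·1
h(position 2) = 0.16·0 + 0.28·h(position 1) + 0.24·h(position 2) + 0.12·h(position 3) + 0.2·1
h(position 3) = 0.2·0 + 0.24·h(position 1) + 0.32·h(position 2) + 0.12·h(position 3) + 0.12·1
Solving: h(position 1) = 0.4993, h(position 2) = 0.5200, h(position 3) = 0.4616.
Starting from position 1, the probability is 0.4993.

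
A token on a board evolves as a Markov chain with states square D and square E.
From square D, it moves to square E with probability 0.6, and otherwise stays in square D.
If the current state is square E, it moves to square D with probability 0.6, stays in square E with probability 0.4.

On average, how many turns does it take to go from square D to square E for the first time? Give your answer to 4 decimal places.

Let t(s) be the expected number of turns to first reach square E from state s, with t(square E) = 0. Conditioning on the first turn:
t(square D) = 1 + 0.4·t(square D)
Solving: t(square D) = 1.6667.
Expected turns from square D to square E: 1.6667.

1.6667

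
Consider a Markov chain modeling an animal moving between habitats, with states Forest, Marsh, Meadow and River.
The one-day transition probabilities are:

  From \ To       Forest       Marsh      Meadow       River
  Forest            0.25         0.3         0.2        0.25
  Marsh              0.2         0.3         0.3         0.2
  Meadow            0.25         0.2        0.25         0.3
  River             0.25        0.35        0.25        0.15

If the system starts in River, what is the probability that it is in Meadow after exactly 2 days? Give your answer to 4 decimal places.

0.2550

Propagate the distribution vector 2 days from River.
After 0 days: (0.0000, 0.0000, 0.0000, 1.0000)
After 1 day: (0.2500, 0.3500, 0.2500, 0.1500)
After 2 days: (0.2325, 0.2825, 0.2550, 0.2300)
P(in Meadow after 2 days) = 0.2550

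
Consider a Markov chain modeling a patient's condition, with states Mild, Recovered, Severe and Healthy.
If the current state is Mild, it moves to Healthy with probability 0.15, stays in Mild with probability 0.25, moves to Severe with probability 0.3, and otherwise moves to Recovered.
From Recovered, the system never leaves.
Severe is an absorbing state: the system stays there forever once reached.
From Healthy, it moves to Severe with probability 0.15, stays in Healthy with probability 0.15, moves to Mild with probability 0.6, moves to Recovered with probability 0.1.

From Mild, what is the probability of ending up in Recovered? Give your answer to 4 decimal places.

0.4932

Let h(s) be the probability of absorption at Recovered starting from transient state s. Then h(Recovered) = 1 and h(Severe) = 0. By first-step analysis:
h(Mild) = 0.25·h(Mild) + 0.3·1 + 0.3·0 + 0.15·h(Healthy)
h(Healthy) = 0.6·h(Mild) + 0.1·1 + 0.15·0 + 0.15·h(Healthy)
Solving: h(Mild) = 0.4932, h(Healthy) = 0.4658.
Starting from Mild, the probability is 0.4932.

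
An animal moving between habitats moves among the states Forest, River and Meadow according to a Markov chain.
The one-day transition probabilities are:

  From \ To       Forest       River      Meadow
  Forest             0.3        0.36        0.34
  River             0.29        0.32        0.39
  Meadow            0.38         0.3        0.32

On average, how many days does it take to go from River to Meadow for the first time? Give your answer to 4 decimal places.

2.6642

Let t(s) be the expected number of days to first reach Meadow from state s, with t(Meadow) = 0. Conditioning on the first day:
t(Forest) = 1 + 0.3·t(Forest) + 0.36·t(River)
t(River) = 1 + 0.29·t(Forest) + 0.32·t(River)
Solving: t(Forest) = 2.7987, t(River) = 2.6642.
Expected days from River to Meadow: 2.6642.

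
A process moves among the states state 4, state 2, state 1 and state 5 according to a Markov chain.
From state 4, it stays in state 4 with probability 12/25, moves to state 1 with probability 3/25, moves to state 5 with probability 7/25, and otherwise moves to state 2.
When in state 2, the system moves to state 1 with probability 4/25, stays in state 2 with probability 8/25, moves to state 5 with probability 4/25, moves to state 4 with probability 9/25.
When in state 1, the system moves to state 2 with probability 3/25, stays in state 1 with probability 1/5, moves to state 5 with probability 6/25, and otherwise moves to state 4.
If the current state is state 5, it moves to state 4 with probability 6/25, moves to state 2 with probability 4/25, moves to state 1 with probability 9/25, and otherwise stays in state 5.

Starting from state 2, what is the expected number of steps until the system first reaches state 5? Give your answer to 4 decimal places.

4.4915

Let t(s) be the expected number of steps to first reach state 5 from state s, with t(state 5) = 0. Conditioning on the first step:
t(state 4) = 1 + 0.48·t(state 4) + 0.12·t(state 2) + 0.12·t(state 1)
t(state 2) = 1 + 0.36·t(state 4) + 0.32·t(state 2) + 0.16·t(state 1)
t(state 1) = 1 + 0.44·t(state 4) + 0.12·t(state 2) + 0.2·t(state 1)
Solving: t(state 4) = 3.8983, t(state 2) = 4.4915, t(state 1) = 4.0678.
Expected steps from state 2 to state 5: 4.4915.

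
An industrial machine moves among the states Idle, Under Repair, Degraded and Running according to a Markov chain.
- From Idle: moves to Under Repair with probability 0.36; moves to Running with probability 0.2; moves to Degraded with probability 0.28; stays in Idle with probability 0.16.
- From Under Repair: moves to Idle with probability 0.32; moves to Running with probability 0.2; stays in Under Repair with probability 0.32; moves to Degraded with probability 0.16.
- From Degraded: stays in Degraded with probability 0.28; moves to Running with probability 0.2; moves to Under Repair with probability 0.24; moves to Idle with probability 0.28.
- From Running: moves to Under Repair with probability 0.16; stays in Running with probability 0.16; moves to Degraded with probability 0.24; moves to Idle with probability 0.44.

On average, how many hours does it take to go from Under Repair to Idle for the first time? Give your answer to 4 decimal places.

Let t(s) be the expected number of hours to first reach Idle from state s, with t(Idle) = 0. Conditioning on the first hour:
t(Under Repair) = 1 + 0.32·t(Under Repair) + 0.16·t(Degraded) + 0.2·t(Running)
t(Degraded) = 1 + 0.24·t(Under Repair) + 0.28·t(Degraded) + 0.2·t(Running)
t(Running) = 1 + 0.16·t(Under Repair) + 0.24·t(Degraded) + 0.16·t(Running)
Solving: t(Under Repair) = 2.9841, t(Degraded) = 3.1198, t(Running) = 2.6503.
Expected hours from Under Repair to Idle: 2.9841.

2.9841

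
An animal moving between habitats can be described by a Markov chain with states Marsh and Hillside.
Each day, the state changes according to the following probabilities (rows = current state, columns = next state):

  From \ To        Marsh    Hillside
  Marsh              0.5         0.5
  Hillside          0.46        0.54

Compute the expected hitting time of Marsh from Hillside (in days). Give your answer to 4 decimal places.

Let t(s) be the expected number of days to first reach Marsh from state s, with t(Marsh) = 0. Conditioning on the first day:
t(Hillside) = 1 + 0.54·t(Hillside)
Solving: t(Hillside) = 2.1739.
Expected days from Hillside to Marsh: 2.1739.

2.1739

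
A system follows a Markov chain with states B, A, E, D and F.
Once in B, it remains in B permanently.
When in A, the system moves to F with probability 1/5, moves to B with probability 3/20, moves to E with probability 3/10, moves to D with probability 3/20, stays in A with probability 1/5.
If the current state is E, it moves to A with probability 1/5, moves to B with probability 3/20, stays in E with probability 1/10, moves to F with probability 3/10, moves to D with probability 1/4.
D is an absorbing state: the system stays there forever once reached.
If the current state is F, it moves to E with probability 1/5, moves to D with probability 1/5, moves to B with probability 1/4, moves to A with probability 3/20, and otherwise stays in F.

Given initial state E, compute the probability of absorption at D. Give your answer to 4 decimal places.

Let h(s) be the probability of absorption at D starting from transient state s. Then h(D) = 1 and h(B) = 0. By first-step analysis:
h(A) = 0.15·0 + 0.2·h(A) + 0.3·h(E) + 0.15·1 + 0.2·h(F)
h(E) = 0.15·0 + 0.2·h(A) + 0.1·h(E) + 0.25·1 + 0.3·h(F)
h(F) = 0.25·0 + 0.15·h(A) + 0.2·h(E) + 0.2·1 + 0.2·h(F)
Solving: h(A) = 0.5168, h(E) = 0.5545, h(F) = 0.4855.
Starting from E, the probability is 0.5545.

0.5545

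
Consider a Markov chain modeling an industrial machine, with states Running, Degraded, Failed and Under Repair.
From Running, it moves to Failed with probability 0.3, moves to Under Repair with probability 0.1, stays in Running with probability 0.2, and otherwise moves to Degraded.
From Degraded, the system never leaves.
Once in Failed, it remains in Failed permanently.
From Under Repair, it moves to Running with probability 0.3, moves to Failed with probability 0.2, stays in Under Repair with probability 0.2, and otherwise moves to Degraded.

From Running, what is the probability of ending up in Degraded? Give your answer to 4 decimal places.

Let h(s) be the probability of absorption at Degraded starting from transient state s. Then h(Degraded) = 1 and h(Failed) = 0. By first-step analysis:
h(Running) = 0.2·h(Running) + 0.4·1 + 0.3·0 + 0.1·h(Under Repair)
h(Under Repair) = 0.3·h(Running) + 0.3·1 + 0.2·0 + 0.2·h(Under Repair)
Solving: h(Running) = 0.5738, h(Under Repair) = 0.5902.
Starting from Running, the probability is 0.5738.

0.5738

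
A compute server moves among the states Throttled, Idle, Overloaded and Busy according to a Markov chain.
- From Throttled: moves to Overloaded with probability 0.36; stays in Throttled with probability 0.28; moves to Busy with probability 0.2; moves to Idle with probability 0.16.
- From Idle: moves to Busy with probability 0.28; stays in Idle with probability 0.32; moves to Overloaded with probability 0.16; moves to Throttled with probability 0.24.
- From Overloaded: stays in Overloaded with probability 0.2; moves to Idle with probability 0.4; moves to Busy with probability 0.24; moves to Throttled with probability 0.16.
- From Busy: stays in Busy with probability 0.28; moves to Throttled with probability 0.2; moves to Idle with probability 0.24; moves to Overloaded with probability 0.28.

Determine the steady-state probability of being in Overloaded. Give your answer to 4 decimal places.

Let the stationary distribution be π with π = πP and π_1 + π_2 + π_3 + π_4 = 1.
π_1 = 0.28·π_1 + 0.24·π_2 + 0.16·π_3 + 0.2·π_4
π_2 = 0.16·π_1 + 0.32·π_2 + 0.4·π_3 + 0.24·π_4
π_3 = 0.36·π_1 + 0.16·π_2 + 0.2·π_3 + 0.28·π_4
Solving with the normalization constraint gives π = (0.2191, 0.2842, 0.2439, 0.2527).
So the stationary probability of Overloaded is 0.2439.

0.2439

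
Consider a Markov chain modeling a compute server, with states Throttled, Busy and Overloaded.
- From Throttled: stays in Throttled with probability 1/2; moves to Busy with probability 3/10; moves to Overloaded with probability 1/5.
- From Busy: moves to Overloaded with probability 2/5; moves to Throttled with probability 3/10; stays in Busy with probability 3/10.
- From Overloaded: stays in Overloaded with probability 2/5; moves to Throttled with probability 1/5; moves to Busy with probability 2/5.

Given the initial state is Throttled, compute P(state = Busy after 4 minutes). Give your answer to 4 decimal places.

0.3324

Propagate the distribution vector 4 minutes from Throttled.
After 0 minutes: (1.0000, 0.0000, 0.0000)
After 1 minute: (0.5000, 0.3000, 0.2000)
After 2 minutes: (0.3800, 0.3200, 0.3000)
After 3 minutes: (0.3460, 0.3300, 0.3240)
After 4 minutes: (0.3368, 0.3324, 0.3308)
P(in Busy after 4 minutes) = 0.3324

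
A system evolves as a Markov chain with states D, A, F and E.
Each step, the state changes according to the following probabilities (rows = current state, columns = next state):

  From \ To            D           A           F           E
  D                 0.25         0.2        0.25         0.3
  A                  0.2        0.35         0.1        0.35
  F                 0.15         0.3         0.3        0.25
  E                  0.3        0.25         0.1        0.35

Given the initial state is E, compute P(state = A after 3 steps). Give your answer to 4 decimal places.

0.2725

Propagate the distribution vector 3 steps from E.
After 0 steps: (0.0000, 0.0000, 0.0000, 1.0000)
After 1 step: (0.3000, 0.2500, 0.1000, 0.3500)
After 2 steps: (0.2450, 0.2650, 0.1650, 0.3250)
After 3 steps: (0.2365, 0.2725, 0.1698, 0.3213)
P(in A after 3 steps) = 0.2725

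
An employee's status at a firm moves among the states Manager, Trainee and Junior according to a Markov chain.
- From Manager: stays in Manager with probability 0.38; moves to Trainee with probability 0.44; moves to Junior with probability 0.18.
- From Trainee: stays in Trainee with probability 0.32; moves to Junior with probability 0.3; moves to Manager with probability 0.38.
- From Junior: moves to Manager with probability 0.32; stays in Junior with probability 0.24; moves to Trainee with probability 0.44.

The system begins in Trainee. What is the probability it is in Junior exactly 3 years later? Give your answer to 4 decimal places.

0.2424

Propagate the distribution vector 3 years from Trainee.
After 0 years: (0.0000, 1.0000, 0.0000)
After 1 year: (0.3800, 0.3200, 0.3000)
After 2 years: (0.3620, 0.4016, 0.2364)
After 3 years: (0.3658, 0.3918, 0.2424)
P(in Junior after 3 years) = 0.2424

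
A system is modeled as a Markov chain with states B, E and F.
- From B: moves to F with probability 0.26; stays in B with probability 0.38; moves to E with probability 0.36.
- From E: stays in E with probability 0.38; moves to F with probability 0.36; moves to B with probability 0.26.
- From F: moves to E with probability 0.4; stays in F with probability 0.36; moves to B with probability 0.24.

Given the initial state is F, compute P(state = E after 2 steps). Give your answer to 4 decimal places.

Sum over the intermediate state after 1 step:
P = P(F→B)·P(B→E) + P(F→E)·P(E→E) + P(F→F)·P(F→E)
  = 0.24×0.36 + 0.4×0.38 + 0.36×0.4
  = 0.0864 + 0.1520 + 0.1440 = 0.3824

0.3824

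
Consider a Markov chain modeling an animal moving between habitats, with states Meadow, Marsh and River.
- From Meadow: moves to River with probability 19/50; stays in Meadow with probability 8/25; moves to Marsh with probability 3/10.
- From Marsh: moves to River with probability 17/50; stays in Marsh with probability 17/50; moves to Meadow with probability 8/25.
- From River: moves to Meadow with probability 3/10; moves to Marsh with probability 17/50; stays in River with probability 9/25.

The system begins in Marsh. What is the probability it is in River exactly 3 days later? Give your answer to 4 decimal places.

Propagate the distribution vector 3 days from Marsh.
After 0 days: (0.0000, 1.0000, 0.0000)
After 1 day: (0.3200, 0.3400, 0.3400)
After 2 days: (0.3132, 0.3272, 0.3596)
After 3 days: (0.3128, 0.3275, 0.3597)
P(in River after 3 days) = 0.3597

0.3597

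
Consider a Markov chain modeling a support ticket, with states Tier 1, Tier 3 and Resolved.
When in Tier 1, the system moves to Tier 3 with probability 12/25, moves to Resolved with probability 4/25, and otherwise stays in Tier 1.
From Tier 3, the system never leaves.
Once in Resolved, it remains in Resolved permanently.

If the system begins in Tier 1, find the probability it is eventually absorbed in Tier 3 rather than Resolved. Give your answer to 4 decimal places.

0.7500

Let h(s) be the probability of absorption at Tier 3 starting from transient state s. Then h(Tier 3) = 1 and h(Resolved) = 0. By first-step analysis:
h(Tier 1) = 0.36·h(Tier 1) + 0.48·1 + 0.16·0
Solving: h(Tier 1) = 0.7500.
Starting from Tier 1, the probability is 0.7500.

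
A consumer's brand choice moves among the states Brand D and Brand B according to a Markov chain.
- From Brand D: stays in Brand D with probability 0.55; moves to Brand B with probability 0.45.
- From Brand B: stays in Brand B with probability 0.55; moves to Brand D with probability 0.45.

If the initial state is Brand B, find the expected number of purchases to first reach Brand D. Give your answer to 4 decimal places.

2.2222

Let t(s) be the expected number of purchases to first reach Brand D from state s, with t(Brand D) = 0. Conditioning on the first purchase:
t(Brand B) = 1 + 0.55·t(Brand B)
Solving: t(Brand B) = 2.2222.
Expected purchases from Brand B to Brand D: 2.2222.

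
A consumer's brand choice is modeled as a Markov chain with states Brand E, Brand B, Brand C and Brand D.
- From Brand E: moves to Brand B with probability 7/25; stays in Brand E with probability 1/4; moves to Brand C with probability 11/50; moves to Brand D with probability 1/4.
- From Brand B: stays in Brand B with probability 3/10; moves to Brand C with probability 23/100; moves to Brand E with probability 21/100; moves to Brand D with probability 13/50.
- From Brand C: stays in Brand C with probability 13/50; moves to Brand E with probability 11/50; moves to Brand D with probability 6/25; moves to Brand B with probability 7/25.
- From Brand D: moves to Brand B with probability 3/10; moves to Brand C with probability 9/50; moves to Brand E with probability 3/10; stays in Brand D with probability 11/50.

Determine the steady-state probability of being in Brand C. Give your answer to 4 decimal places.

Let the stationary distribution be π with π = πP and π_1 + π_2 + π_3 + π_4 = 1.
π_1 = 0.25·π_1 + 0.21·π_2 + 0.22·π_3 + 0.3·π_4
π_2 = 0.28·π_1 + 0.3·π_2 + 0.28·π_3 + 0.3·π_4
π_3 = 0.22·π_1 + 0.23·π_2 + 0.26·π_3 + 0.18·π_4
Solving with the normalization constraint gives π = (0.2439, 0.2907, 0.2221, 0.2434).
So the stationary probability of Brand C is 0.2221.

0.2221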